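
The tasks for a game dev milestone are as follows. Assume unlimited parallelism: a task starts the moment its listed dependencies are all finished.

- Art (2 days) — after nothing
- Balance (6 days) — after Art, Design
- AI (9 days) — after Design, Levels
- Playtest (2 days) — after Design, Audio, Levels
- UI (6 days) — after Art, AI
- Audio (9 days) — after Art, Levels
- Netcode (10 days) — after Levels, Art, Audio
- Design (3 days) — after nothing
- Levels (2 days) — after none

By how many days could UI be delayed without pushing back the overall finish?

3

Critical path: Art→Audio→Netcode = 2+9+10 = 21, so the finish is 21 days.
UI finishes as early as 18 and must finish by 21.
Slack of UI = 15 − 12 = 3 days.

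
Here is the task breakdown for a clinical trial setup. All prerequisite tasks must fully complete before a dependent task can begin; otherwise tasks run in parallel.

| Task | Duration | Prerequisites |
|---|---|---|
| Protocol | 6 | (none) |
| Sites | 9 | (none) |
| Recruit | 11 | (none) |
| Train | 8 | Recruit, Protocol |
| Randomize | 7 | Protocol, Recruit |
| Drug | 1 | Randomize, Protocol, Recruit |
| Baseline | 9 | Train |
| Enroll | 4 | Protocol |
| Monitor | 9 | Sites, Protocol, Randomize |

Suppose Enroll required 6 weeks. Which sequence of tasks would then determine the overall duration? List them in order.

As given, the longest chain is Recruit→Train→Baseline = 11+8+9 = 28, so the finish is 28 weeks.
The longest path through Enroll is only 10 weeks, so Enroll has float 18.
No other chain overtakes it, so the finish is 28 weeks.

Recruit, Train, Baseline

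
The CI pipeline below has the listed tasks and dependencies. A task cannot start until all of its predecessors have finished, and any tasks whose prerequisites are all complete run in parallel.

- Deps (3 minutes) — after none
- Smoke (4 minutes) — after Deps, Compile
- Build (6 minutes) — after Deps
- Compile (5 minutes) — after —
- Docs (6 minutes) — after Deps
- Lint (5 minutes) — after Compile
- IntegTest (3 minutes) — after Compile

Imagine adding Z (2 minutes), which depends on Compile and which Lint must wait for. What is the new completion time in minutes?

12

Originally the CI pipeline takes 10 minutes.
With Z inserted, Lint now waits for max(Compile, Z).
New critical path: Compile→Z→Lint = 5+2+5 = 12 ⇒ 12 minutes.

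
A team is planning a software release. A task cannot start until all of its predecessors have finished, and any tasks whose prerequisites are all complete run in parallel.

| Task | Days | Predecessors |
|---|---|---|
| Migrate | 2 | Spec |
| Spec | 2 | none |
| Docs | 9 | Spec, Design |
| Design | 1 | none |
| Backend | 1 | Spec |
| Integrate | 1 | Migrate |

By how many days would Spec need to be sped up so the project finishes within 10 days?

1

Current finish: 11 days; target: 10.
Spec is on every critical path, so each day cut from Spec cuts the finish by one (this holds down to a finish of 10).
Need 11 − 10 = 1 day off Spec → Spec becomes 1 day, finish becomes 10.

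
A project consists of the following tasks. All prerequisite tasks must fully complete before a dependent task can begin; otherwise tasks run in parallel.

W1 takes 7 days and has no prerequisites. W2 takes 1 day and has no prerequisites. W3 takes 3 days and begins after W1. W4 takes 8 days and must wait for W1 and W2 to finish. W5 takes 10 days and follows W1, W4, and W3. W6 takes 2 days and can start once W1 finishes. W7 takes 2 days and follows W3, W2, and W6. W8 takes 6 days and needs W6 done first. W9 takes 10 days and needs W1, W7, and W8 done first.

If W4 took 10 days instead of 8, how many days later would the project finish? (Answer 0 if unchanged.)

2

Baseline: W1→W4→W5 = 7+8+10 = 25 → 25 days.
W4 lies on that path, so at 10 days the path becomes 27 days.
No other chain overtakes it, so the finish is 27 days.
Change in finish: 27 − 25 = +2 days.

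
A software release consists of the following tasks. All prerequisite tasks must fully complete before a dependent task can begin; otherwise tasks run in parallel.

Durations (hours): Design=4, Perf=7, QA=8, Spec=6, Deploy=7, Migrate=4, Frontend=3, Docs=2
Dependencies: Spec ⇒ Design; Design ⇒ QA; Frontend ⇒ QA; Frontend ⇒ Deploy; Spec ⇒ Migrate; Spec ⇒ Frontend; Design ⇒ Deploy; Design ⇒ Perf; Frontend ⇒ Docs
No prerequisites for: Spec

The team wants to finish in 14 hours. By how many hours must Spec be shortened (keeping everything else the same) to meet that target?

Current finish: 18 hours; target: 14.
Spec is on every critical path, so each hour cut from Spec cuts the finish by one (this holds down to a finish of 13).
Need 18 − 14 = 4 hours off Spec → Spec becomes 2 hours, finish becomes 14.

4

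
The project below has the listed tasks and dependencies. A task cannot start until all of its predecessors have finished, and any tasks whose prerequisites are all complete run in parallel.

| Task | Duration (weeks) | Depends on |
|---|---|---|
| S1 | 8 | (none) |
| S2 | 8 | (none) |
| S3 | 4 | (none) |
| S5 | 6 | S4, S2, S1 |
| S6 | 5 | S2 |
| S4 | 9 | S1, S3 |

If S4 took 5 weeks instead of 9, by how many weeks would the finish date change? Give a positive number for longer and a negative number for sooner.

-4

Critical path before the change: S1→S4→S5 = 8+9+6 = 23 giving 23 weeks.
S4 lies on that path, so at 5 weeks the path becomes 19 weeks.
The critical path is still S1→S4→S5; finish is now 19 weeks.
Change in finish: 19 − 23 = -4 weeks.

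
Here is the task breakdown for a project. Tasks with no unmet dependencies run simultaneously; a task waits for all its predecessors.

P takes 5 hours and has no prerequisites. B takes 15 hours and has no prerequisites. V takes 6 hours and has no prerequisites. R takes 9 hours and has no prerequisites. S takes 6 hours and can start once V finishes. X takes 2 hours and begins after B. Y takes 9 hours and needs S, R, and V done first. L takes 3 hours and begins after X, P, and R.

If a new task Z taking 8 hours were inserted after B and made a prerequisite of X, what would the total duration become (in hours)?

28

Originally the plan takes 21 hours.
With Z inserted, X now waits for max(B, Z).
New critical path: B→Z→X→L = 15+8+2+3 = 28 ⇒ 28 hours.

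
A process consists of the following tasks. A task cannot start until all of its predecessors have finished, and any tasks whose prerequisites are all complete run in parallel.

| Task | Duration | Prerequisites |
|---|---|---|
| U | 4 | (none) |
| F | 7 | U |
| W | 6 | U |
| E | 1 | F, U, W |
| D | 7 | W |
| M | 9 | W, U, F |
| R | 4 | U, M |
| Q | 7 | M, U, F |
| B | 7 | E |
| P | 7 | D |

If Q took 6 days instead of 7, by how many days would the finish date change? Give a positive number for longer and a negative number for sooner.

-1

Baseline: U→F→M→Q = 4+7+9+7 = 27 → 27 days.
Q lies on that path, so at 6 days the path becomes 26 days.
No other chain overtakes it, so the finish is 26 days.
Change in finish: 26 − 27 = -1 days.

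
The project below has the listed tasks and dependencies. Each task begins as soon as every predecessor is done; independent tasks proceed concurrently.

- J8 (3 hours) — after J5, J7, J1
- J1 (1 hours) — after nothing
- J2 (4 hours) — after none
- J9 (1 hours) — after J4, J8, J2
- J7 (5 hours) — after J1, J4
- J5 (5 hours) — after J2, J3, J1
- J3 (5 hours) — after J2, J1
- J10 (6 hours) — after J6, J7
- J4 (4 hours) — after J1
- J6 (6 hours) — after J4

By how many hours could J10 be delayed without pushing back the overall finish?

1

The longest chain is J2→J3→J5→J8→J9 = 4+5+5+3+1 = 18; overall finish 18 hours.
Longest path through J10: 17 hours (earliest finish 17, latest finish 18).
So J10 can slip 18 − 17 = 1 hour.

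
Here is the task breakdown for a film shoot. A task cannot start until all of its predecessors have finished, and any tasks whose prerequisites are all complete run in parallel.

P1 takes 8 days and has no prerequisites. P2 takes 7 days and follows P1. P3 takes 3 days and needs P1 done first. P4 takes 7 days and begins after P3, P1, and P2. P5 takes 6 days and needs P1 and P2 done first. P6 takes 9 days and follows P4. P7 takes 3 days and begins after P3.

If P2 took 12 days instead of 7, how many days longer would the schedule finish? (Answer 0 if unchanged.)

5

Critical path before the change: P1→P2→P4→P6 = 8+7+7+9 = 31 giving 31 days.
P2 is on the critical path; changing it to 12 makes that path 36 days.
The critical path is still P1→P2→P4→P6; finish is now 36 days.
Change in finish: 36 − 31 = +5 days.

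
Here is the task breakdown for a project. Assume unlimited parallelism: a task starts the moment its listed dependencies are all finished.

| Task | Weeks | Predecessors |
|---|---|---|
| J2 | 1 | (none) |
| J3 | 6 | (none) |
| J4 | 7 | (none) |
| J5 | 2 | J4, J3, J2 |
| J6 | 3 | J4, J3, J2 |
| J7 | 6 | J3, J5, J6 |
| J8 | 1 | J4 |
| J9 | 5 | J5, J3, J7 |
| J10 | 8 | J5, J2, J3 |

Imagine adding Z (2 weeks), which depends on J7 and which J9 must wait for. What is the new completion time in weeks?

Originally the plan takes 21 weeks.
With Z inserted, J9 now waits for max(J5, J3, J7, Z).
New critical path: J4→J6→J7→Z→J9 = 7+3+6+2+5 = 23 ⇒ 23 weeks.

23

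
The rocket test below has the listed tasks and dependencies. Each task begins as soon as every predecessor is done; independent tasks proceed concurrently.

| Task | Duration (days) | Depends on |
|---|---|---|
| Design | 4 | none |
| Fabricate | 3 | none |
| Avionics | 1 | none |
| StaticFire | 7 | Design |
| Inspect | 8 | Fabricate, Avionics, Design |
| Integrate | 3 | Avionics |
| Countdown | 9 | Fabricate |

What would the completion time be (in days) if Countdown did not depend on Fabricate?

12

With the dependency in place, Design→Inspect = 4+8 = 12 sets the finish at 12 days.
Without Fabricate→Countdown, Countdown's earliest start moves from 3 to 0.
New critical path: Design→Inspect = 4+8 = 12 ⇒ 12 days.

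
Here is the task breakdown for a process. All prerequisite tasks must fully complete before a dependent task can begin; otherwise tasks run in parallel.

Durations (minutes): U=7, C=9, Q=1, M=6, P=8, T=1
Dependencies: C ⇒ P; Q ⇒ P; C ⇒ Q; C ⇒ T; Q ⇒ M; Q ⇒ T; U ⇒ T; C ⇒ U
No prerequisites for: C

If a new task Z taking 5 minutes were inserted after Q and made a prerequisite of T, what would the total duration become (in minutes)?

Originally the plan takes 18 minutes.
With Z inserted, T now waits for max(C, Q, U, Z).
New critical path: C→Q→P = 9+1+8 = 18 ⇒ 18 minutes.

18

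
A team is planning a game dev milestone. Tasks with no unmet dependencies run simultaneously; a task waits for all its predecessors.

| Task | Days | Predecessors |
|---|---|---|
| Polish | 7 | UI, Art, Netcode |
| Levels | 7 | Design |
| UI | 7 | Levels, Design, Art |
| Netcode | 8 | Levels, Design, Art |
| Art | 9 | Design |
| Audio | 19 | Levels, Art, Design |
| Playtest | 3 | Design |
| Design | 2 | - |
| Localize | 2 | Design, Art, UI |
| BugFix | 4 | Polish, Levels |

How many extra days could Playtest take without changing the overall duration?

25

Critical path: Design→Art→Audio = 2+9+19 = 30, so the finish is 30 days.
Longest path through Playtest: 5 days (earliest finish 5, latest finish 30).
Slack of Playtest = 27 − 2 = 25 days.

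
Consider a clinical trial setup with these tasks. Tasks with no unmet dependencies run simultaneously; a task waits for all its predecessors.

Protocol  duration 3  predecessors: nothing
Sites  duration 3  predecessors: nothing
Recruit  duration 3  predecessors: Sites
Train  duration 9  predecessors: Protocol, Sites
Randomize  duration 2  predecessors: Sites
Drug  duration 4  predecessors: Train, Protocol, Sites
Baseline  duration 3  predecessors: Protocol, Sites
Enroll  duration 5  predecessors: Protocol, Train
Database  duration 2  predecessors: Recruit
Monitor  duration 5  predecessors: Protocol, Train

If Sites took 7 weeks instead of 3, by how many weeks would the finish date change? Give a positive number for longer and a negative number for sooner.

4

Critical path before the change: Sites→Train→Enroll = 3+9+5 = 17 giving 17 weeks.
Sites is on the critical path; changing it to 7 makes that path 21 weeks.
That remains the longest chain; total 21 weeks.
Change in finish: 21 − 17 = +4 weeks.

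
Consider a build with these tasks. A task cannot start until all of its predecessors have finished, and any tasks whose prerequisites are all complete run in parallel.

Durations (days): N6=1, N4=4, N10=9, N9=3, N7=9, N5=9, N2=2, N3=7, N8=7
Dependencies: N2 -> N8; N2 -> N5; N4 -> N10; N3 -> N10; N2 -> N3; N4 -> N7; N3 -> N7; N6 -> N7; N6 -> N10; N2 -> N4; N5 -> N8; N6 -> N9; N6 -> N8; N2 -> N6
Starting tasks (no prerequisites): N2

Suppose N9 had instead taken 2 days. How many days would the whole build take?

18

Baseline: N2→N3→N7 = 2+7+9 = 18 → 18 days.
N9 is off the critical path — its longest chain is 6 days, giving 12 of slack.
The critical path is still N2→N3→N7; finish is now 18 days.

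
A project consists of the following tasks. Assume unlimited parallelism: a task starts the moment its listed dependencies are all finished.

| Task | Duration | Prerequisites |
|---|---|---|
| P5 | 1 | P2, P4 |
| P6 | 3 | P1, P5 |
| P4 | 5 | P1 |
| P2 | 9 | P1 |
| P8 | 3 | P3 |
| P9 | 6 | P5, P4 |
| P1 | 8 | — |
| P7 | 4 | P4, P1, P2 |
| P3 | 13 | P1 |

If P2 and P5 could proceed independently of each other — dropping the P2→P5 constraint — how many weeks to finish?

24

Before: longest chain P1→P2→P5→P9 = 8+9+1+6 = 24, finish 24.
Without P2→P5, P5's earliest start moves from 17 to 13.
The longest chain is now P1→P3→P8 = 8+13+3 = 24, so the project takes 24 weeks.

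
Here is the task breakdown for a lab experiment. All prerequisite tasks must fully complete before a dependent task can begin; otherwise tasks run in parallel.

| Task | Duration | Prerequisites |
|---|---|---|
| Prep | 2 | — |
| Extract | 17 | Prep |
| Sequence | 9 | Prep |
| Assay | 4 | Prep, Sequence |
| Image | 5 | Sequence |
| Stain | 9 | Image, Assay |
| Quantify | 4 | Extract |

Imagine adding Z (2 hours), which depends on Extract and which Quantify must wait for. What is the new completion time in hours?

Originally the plan takes 25 hours.
With Z inserted, Quantify now waits for max(Extract, Z).
New critical path: Prep→Extract→Z→Quantify = 2+17+2+4 = 25 ⇒ 25 hours.

25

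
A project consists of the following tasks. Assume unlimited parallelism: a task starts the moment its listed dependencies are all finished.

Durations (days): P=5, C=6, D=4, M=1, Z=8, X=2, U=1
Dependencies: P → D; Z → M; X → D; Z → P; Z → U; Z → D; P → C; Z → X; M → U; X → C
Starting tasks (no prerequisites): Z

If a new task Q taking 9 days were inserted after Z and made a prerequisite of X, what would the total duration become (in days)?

Originally the project takes 19 days.
With Q inserted, X now waits for max(Z, Q).
New critical path: Z→Q→X→C = 8+9+2+6 = 25 ⇒ 25 days.

25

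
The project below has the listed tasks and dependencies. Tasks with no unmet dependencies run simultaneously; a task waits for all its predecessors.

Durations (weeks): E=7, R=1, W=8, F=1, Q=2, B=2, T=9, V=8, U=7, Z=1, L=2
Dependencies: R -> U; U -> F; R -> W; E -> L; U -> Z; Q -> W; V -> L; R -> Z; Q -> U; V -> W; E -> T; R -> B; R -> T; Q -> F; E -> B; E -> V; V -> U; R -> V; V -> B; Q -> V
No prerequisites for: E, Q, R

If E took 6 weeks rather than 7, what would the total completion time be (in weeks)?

22

Critical path before the change: E→V→W = 7+8+8 = 23 giving 23 weeks.
Since E is critical, the -1 change carries straight to that chain (now 22 weeks).
The critical path is still E→V→W; finish is now 22 weeks.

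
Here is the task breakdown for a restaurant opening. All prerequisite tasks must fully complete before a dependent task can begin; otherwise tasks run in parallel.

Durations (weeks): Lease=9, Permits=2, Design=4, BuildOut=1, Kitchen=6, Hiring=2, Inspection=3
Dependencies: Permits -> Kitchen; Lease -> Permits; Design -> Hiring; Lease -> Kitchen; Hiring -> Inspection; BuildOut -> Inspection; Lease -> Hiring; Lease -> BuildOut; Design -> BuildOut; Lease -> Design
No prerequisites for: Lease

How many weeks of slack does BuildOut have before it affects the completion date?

1

The longest chain is Lease→Design→Hiring→Inspection = 9+4+2+3 = 18; overall finish 18 weeks.
Longest path through BuildOut: 17 weeks (earliest finish 14, latest finish 15).
Slack of BuildOut = 14 − 13 = 1 week.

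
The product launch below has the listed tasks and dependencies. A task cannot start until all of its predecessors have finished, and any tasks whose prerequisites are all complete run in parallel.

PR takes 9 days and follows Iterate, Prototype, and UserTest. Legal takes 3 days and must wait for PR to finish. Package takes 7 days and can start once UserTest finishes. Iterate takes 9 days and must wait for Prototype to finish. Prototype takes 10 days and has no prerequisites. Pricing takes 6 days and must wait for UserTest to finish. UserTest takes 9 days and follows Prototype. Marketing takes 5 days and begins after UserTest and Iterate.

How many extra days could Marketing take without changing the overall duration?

Prototype→UserTest→PR→Legal = 10+9+9+3 = 31 sets the makespan at 31 days.
Marketing finishes as early as 24 and must finish by 31.
Float = 31 − 24 = 7.

7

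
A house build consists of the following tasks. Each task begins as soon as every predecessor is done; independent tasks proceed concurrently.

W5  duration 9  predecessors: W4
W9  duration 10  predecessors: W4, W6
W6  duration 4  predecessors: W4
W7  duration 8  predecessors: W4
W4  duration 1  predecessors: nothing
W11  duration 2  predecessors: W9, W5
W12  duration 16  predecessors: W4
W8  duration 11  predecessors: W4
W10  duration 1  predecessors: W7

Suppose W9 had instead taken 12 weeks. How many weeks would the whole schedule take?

19

Baseline: W4→W6→W9→W11 = 1+4+10+2 = 17 → 17 weeks.
W9 lies on that path, so at 12 weeks the path becomes 19 weeks.
No other chain overtakes it, so the finish is 19 weeks.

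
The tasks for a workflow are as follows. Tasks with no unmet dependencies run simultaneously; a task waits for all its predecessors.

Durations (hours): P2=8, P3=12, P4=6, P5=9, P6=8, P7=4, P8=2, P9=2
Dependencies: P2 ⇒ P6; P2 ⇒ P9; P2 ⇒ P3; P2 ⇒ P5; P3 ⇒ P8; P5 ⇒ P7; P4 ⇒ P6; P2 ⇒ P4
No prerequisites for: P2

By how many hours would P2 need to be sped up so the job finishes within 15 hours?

Current finish: 22 hours; target: 15.
P2 is on every critical path, so each hour cut from P2 cuts the finish by one (this holds down to a finish of 15).
Need 22 − 15 = 7 hours off P2 → P2 becomes 1 hour, finish becomes 15.

7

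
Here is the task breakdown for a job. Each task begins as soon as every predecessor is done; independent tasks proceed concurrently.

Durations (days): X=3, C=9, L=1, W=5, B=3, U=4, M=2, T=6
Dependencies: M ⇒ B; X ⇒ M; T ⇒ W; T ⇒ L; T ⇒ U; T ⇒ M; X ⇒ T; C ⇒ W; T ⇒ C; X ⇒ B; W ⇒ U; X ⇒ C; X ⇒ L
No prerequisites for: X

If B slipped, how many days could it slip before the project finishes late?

13

The longest chain is X→T→C→W→U = 3+6+9+5+4 = 27; overall finish 27 days.
Longest path through B: 14 days (earliest finish 14, latest finish 27).
So B can slip 27 − 14 = 13 days.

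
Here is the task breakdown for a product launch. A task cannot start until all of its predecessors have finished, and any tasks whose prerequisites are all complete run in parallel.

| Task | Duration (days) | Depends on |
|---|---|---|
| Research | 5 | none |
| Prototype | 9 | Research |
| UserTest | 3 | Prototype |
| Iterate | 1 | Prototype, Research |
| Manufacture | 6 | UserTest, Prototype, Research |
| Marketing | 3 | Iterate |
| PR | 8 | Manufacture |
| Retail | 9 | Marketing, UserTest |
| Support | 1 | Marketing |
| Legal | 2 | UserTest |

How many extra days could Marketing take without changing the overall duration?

The longest chain is Research→Prototype→UserTest→Manufacture→PR = 5+9+3+6+8 = 31; overall finish 31 days.
Longest path through Marketing: 27 days (earliest finish 18, latest finish 22).
So Marketing can slip 22 − 18 = 4 days.

4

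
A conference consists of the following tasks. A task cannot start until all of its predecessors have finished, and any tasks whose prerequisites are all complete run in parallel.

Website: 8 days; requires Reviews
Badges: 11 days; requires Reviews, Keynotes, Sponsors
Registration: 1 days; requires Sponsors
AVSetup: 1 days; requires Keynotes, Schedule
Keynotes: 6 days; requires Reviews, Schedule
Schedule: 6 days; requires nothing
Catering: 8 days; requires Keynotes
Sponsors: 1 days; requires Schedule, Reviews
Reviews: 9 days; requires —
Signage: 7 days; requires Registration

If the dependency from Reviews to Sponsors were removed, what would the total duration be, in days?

With the dependency in place, Reviews→Keynotes→Badges = 9+6+11 = 26 sets the finish at 26 days.
Without Reviews→Sponsors, Sponsors's earliest start moves from 9 to 6.
The longest chain is now Reviews→Keynotes→Badges = 9+6+11 = 26, so the plan takes 26 days.

26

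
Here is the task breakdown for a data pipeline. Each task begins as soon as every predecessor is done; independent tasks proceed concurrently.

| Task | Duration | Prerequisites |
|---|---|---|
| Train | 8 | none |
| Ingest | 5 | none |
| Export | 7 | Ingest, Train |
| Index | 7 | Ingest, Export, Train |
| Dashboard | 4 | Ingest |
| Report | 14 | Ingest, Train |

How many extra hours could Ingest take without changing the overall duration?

3

Critical path: Train→Export→Index = 8+7+7 = 22, so the finish is 22 hours.
Ingest finishes as early as 5 and must finish by 8.
Float = 22 − 19 = 3.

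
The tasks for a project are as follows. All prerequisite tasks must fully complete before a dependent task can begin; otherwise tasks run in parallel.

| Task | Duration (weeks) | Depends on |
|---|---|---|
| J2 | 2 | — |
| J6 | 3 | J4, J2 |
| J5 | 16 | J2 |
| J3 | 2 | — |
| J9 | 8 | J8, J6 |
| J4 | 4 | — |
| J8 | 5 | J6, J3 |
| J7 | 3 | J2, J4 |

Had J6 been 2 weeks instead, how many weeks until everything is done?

19

As given, the longest chain is J4→J6→J8→J9 = 4+3+5+8 = 20, so the finish is 20 weeks.
J6 lies on that path, so at 2 weeks the path becomes 19 weeks.
That remains the longest chain; total 19 weeks.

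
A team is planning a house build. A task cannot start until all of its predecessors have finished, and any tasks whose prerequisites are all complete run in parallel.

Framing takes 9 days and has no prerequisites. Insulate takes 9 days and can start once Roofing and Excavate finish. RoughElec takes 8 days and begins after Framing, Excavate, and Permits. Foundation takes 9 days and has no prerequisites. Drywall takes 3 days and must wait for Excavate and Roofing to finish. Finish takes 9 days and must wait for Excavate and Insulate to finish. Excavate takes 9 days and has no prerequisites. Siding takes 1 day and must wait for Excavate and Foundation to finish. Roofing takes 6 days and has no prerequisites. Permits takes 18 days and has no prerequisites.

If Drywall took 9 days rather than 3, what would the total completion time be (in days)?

As given, the longest chain is Excavate→Insulate→Finish = 9+9+9 = 27, so the finish is 27 days.
Drywall is off the critical path — its longest chain is 12 days, giving 15 of slack.
That remains the longest chain; total 27 days.

27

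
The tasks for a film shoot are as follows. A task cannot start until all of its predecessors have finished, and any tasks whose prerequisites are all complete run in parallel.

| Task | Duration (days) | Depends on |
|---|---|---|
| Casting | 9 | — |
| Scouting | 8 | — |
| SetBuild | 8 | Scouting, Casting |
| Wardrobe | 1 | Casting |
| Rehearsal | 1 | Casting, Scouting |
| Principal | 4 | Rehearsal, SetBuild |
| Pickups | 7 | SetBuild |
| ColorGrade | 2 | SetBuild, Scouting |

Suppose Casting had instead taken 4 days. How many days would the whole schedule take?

23

Critical path before the change: Casting→SetBuild→Pickups = 9+8+7 = 24 giving 24 days.
Casting is on the critical path; changing it to 4 makes that path 19 days.
Now Scouting→SetBuild→Pickups = 8+8+7 = 23 is longest, so the finish becomes 23 days.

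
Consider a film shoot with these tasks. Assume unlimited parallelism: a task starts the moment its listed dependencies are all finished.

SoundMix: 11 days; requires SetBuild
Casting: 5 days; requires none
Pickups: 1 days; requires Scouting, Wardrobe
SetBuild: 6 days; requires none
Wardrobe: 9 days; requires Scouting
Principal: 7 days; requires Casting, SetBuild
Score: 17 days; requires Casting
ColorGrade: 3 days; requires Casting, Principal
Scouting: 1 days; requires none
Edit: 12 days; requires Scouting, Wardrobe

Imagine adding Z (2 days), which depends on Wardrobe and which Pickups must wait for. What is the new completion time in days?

22

Originally the schedule takes 22 days.
With Z inserted, Pickups now waits for max(Scouting, Wardrobe, Z).
New critical path: Casting→Score = 5+17 = 22 ⇒ 22 days.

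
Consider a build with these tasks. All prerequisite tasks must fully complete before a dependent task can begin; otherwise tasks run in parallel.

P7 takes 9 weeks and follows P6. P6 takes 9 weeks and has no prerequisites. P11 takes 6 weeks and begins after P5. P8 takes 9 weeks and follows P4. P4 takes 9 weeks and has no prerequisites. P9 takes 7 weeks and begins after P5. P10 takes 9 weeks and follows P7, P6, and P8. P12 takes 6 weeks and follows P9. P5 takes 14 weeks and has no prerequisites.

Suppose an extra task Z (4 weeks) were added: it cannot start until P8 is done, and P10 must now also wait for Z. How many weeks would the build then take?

31

Originally the build takes 27 weeks.
With Z inserted, P10 now waits for max(P7, P6, P8, Z).
New critical path: P4→P8→Z→P10 = 9+9+4+9 = 31 ⇒ 31 weeks.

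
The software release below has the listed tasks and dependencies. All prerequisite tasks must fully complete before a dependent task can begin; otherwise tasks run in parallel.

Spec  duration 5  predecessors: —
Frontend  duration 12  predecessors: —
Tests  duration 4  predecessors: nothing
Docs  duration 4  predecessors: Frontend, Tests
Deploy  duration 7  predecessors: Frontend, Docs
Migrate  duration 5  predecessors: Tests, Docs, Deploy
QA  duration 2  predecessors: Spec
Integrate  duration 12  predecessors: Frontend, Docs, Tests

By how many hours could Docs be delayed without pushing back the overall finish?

Critical path: Frontend→Docs→Deploy→Migrate = 12+4+7+5 = 28, so the finish is 28 hours.
The longest chain containing Docs totals 28 hours.
Slack of Docs = 12 − 12 = 0 hours.

0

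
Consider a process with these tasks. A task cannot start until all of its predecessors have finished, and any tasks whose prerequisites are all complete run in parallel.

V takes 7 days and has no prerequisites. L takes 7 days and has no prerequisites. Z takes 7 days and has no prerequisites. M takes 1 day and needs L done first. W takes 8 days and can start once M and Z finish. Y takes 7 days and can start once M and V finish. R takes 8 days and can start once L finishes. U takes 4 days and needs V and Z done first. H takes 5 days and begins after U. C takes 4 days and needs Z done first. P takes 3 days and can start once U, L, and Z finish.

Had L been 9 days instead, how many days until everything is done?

Baseline: L→M→W = 7+1+8 = 16 → 16 days.
L is on the critical path; changing it to 9 makes that path 18 days.
That remains the longest chain; total 18 days.

18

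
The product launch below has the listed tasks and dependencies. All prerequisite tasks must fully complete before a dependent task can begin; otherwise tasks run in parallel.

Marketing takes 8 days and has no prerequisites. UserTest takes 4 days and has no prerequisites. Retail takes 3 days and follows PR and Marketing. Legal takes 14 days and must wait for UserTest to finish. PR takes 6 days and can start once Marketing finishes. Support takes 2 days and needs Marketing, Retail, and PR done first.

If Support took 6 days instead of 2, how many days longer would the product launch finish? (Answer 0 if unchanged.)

Actual critical path: Marketing→PR→Retail→Support = 8+6+3+2 = 19 ⇒ 19 days.
Support is on the critical path; changing it to 6 makes that path 23 days.
The critical path is still Marketing→PR→Retail→Support; finish is now 23 days.
Change in finish: 23 − 19 = +4 days.

4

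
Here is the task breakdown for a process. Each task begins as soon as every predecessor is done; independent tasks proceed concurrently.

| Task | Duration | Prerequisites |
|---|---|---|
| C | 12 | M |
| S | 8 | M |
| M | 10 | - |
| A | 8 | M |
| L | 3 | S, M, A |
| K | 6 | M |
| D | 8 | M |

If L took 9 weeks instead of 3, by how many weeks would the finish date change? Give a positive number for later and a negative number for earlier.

Critical path before the change: M→C = 10+12 = 22 giving 22 weeks.
L has 1 week of float (longest path through it is 21).
New critical path: M→S→L = 10+8+9 = 27 ⇒ 27 weeks.
Change in finish: 27 − 22 = +5 weeks.

5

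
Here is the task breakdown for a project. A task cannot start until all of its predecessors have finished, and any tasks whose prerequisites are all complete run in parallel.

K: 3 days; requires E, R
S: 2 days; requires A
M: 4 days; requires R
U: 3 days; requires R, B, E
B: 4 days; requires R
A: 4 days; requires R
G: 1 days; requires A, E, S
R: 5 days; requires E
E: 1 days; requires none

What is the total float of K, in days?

4

The longest chain is E→R→A→S→G = 1+5+4+2+1 = 13; overall finish 13 days.
Longest path through K: 9 days (earliest finish 9, latest finish 13).
Float = 13 − 9 = 4.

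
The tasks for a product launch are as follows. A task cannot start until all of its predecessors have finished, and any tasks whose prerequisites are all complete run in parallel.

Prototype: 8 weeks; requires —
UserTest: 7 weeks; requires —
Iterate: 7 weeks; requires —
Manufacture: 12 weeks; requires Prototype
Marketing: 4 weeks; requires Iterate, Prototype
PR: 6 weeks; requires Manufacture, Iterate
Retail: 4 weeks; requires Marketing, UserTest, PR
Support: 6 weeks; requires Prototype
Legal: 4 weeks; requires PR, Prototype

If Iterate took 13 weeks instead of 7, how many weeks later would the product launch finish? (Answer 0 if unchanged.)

Baseline: Prototype→Manufacture→PR→Retail = 8+12+6+4 = 30 → 30 weeks.
The longest path through Iterate is only 17 weeks, so Iterate has float 13.
The critical path is still Prototype→Manufacture→PR→Retail; finish is now 30 weeks.
Change in finish: 30 − 30 = +0 weeks.

0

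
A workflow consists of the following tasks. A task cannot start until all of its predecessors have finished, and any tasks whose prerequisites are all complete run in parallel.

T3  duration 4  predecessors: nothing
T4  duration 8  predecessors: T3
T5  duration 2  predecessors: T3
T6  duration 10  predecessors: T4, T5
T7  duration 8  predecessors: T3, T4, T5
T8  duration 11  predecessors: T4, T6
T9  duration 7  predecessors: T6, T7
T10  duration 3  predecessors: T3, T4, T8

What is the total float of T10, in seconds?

T3→T4→T6→T8→T10 = 4+8+10+11+3 = 36 sets the makespan at 36 seconds.
Longest path through T10: 36 seconds (earliest finish 36, latest finish 36).
Slack of T10 = 33 − 33 = 0 seconds.

0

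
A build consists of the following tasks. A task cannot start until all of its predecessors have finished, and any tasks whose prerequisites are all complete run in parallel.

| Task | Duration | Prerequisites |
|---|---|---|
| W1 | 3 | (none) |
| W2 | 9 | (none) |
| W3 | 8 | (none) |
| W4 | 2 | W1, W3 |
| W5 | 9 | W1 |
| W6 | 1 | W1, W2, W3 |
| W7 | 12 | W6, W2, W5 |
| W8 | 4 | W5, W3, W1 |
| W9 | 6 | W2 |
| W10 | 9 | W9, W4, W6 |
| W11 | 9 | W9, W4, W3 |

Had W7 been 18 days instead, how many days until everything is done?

Critical path before the change: W1→W5→W7 = 3+9+12 = 24 giving 24 days.
W7 lies on that path, so at 18 days the path becomes 30 days.
No other chain overtakes it, so the finish is 30 days.

30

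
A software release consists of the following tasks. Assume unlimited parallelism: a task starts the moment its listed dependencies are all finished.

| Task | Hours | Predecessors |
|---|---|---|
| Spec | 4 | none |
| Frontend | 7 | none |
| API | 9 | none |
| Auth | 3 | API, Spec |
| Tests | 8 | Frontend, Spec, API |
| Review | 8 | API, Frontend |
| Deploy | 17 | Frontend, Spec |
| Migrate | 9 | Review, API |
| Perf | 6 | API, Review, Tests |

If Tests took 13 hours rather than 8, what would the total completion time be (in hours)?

The binding path is API→Review→Migrate = 9+8+9 = 26; finish at 26 hours.
Tests has 3 hours of float (longest path through it is 23).
Now API→Tests→Perf = 9+13+6 = 28 is longest, so the finish becomes 28 hours.

28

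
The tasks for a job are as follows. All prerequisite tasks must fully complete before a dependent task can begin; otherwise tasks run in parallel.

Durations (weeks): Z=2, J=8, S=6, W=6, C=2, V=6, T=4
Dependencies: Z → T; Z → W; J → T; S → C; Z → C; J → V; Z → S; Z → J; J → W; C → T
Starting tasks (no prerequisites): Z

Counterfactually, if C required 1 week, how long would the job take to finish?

16

As given, the longest chain is Z→J→W = 2+8+6 = 16, so the finish is 16 weeks.
The longest path through C is only 14 weeks, so C has float 2.
No other chain overtakes it, so the finish is 16 weeks.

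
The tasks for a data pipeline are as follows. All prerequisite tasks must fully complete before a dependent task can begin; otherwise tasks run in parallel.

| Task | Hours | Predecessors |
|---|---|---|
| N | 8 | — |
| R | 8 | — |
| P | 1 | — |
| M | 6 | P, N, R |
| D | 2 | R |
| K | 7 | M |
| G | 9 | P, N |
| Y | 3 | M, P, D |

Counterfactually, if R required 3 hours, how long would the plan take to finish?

As given, the longest chain is R→M→K = 8+6+7 = 21, so the finish is 21 hours.
R lies on that path, so at 3 hours the path becomes 16 hours.
New critical path: N→M→K = 8+6+7 = 21 ⇒ 21 hours.

21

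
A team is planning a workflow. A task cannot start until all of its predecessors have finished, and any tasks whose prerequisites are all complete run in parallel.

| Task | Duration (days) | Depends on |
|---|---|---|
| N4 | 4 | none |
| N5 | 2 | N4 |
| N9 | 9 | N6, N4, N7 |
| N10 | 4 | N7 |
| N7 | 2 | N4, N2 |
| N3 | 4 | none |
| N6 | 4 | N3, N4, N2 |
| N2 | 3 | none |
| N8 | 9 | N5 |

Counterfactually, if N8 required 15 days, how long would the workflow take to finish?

Critical path before the change: N3→N6→N9 = 4+4+9 = 17 giving 17 days.
N8 has 2 days of float (longest path through it is 15).
New critical path: N4→N5→N8 = 4+2+15 = 21 ⇒ 21 days.

21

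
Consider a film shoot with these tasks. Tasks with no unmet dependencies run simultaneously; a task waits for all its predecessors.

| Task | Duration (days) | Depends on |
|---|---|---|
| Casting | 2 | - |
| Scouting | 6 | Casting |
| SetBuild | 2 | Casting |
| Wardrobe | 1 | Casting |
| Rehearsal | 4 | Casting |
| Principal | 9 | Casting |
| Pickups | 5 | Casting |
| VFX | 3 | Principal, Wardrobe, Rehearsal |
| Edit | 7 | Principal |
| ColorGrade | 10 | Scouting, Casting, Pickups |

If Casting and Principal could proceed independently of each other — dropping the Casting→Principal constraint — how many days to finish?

18

With the dependency in place, Casting→Scouting→ColorGrade = 2+6+10 = 18 sets the finish at 18 days.
Without Casting→Principal, Principal's earliest start moves from 2 to 0.
The longest chain is now Casting→Scouting→ColorGrade = 2+6+10 = 18, so the job takes 18 days.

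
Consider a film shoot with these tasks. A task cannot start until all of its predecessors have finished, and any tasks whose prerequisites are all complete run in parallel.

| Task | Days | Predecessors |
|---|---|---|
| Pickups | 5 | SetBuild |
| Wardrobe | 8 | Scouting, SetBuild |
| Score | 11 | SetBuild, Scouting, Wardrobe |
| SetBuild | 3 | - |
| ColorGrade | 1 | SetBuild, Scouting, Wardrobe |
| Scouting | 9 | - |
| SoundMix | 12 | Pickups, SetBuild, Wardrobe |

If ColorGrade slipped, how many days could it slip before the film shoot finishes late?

The longest chain is Scouting→Wardrobe→SoundMix = 9+8+12 = 29; overall finish 29 days.
The longest chain containing ColorGrade totals 18 days.
Slack of ColorGrade = 28 − 17 = 11 days.

11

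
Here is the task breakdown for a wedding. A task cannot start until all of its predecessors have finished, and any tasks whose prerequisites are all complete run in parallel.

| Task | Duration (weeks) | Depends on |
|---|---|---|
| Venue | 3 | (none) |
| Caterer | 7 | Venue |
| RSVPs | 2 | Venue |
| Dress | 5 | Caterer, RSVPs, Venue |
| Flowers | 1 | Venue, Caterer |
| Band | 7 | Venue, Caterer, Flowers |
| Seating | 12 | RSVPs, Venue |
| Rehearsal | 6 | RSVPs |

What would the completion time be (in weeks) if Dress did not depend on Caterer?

18

Original critical path: Venue→Caterer→Flowers→Band = 3+7+1+7 = 18 ⇒ 18 weeks.
Without Caterer→Dress, Dress's earliest start moves from 10 to 5.
After: Venue→Caterer→Flowers→Band = 3+7+1+7 = 18 → 18 weeks.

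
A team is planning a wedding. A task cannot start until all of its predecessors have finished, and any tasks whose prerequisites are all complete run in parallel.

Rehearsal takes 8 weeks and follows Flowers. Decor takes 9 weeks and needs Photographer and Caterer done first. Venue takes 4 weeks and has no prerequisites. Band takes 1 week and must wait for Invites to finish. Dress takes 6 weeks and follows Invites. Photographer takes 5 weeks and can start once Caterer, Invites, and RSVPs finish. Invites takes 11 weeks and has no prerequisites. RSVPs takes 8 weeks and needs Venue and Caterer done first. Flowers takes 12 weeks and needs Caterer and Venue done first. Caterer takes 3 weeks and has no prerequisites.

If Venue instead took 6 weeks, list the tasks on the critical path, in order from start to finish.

Baseline: Venue→RSVPs→Photographer→Decor = 4+8+5+9 = 26 → 26 weeks.
Venue is on the critical path; changing it to 6 makes that path 28 weeks.
The critical path is still Venue→RSVPs→Photographer→Decor; finish is now 28 weeks.

Venue, RSVPs, Photographer, Decor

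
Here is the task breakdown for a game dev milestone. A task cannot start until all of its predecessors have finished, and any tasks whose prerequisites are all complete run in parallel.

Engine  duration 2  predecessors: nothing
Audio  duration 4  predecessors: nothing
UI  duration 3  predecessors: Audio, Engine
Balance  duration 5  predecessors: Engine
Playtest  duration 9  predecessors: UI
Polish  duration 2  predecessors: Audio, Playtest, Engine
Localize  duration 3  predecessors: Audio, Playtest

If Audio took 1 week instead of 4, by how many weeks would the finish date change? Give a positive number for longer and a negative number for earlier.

The binding path is Audio→UI→Playtest→Localize = 4+3+9+3 = 19; finish at 19 weeks.
Since Audio is critical, the -3 change carries straight to that chain (now 16 weeks).
New critical path: Engine→UI→Playtest→Localize = 2+3+9+3 = 17 ⇒ 17 weeks.
Change in finish: 17 − 19 = -2 weeks.

-2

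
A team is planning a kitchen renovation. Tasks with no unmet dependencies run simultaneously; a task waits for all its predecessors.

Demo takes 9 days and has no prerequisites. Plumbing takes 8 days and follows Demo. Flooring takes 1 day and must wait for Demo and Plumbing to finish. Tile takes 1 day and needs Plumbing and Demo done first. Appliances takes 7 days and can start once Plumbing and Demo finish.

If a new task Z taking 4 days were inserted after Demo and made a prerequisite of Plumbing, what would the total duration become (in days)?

28

Originally the kitchen renovation takes 24 days.
With Z inserted, Plumbing now waits for max(Demo, Z).
New critical path: Demo→Z→Plumbing→Appliances = 9+4+8+7 = 28 ⇒ 28 days.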